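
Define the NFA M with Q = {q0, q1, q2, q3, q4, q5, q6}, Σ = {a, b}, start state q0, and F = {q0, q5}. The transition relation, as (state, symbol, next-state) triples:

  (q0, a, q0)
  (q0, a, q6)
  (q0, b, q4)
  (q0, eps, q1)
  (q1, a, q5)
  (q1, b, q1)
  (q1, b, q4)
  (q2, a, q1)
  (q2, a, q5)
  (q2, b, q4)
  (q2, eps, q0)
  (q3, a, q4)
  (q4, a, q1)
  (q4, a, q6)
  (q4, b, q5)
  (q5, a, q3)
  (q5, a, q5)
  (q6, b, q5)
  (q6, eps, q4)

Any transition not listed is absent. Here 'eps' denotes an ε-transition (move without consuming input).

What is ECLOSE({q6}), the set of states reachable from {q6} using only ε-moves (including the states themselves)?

{q4, q6}

Begin with {q6}.
ε-move q6 → q4; add q4.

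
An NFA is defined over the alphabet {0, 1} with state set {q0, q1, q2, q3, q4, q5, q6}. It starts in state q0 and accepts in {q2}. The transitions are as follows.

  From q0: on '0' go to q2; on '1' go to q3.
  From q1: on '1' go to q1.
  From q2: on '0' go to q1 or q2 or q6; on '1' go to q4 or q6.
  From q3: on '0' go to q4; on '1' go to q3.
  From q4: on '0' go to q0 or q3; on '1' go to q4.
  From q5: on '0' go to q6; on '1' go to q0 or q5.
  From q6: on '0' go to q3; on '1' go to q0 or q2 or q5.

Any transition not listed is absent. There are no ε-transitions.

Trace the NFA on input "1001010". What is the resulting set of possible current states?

{q0, q3}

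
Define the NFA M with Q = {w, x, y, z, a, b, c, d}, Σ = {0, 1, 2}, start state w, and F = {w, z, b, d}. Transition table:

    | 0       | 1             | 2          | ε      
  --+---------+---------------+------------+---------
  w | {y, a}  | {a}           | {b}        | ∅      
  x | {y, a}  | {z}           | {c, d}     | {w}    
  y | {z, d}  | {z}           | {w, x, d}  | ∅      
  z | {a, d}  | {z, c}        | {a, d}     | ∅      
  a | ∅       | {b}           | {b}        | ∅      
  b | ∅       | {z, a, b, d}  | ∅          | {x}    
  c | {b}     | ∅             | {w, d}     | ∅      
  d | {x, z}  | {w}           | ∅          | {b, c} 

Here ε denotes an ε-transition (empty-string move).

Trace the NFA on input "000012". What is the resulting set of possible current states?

Start in {w}.
Read '0': {w} → {y, a}.
Read '0': {y, a} → {w, x, z, b, c, d}.
Read '0': {w, x, z, b, c, d} → {w, x, y, z, a, b, c, d}.
Read '0': {w, x, y, z, a, b, c, d} → {w, x, y, z, a, b, c, d}.
Read '1': {w, x, y, z, a, b, c, d} → {w, x, z, a, b, c, d}.
Read '2': {w, x, z, a, b, c, d} → {w, x, a, b, c, d}.

{w, x, a, b, c, d}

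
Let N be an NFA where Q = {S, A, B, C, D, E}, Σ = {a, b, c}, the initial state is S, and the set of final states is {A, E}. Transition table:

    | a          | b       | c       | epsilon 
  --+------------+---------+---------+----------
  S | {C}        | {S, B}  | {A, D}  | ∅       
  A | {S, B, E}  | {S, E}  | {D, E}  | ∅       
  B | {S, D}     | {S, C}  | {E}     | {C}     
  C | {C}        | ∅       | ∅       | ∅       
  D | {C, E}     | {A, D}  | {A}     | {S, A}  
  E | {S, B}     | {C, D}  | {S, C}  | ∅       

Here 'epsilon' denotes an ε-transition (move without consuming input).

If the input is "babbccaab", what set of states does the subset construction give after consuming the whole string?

Start in {S}.
Read 'b': {S} → {S, B, C}.
Read 'a': {S, B, C} → {S, A, C, D}.
Read 'b': {S, A, C, D} → {S, A, B, C, D, E}.
Read 'b': {S, A, B, C, D, E} → {S, A, B, C, D, E}.
Read 'c': {S, A, B, C, D, E} → {S, A, C, D, E}.
Read 'c': {S, A, C, D, E} → {S, A, C, D, E}.
Read 'a': {S, A, C, D, E} → {S, B, C, E}.
Read 'a': {S, B, C, E} → {S, A, B, C, D}.
Read 'b': {S, A, B, C, D} → {S, A, B, C, D, E}.

{S, A, B, C, D, E}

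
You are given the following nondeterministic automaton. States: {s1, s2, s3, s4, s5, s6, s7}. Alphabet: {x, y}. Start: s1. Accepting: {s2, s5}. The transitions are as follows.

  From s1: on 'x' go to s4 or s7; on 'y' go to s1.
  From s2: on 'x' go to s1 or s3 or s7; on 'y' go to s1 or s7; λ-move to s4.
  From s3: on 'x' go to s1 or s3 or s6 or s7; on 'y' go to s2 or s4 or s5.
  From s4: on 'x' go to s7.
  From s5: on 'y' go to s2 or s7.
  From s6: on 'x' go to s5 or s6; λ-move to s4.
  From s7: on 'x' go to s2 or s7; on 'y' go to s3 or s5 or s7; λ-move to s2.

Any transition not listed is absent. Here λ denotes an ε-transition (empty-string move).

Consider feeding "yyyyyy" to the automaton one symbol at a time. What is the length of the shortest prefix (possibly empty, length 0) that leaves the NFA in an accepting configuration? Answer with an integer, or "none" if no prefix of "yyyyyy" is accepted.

Start in {s1}.
Read 'y': s1→{s1}; now {s1}.
Read 'y': s1→{s1}; now {s1}.
Read 'y': s1→{s1}; now {s1}.
Read 'y': s1→{s1}; now {s1}.
Read 'y': s1→{s1}; now {s1}.
Read 'y': s1→{s1}; now {s1}.
No reachable set along the way intersects F.

none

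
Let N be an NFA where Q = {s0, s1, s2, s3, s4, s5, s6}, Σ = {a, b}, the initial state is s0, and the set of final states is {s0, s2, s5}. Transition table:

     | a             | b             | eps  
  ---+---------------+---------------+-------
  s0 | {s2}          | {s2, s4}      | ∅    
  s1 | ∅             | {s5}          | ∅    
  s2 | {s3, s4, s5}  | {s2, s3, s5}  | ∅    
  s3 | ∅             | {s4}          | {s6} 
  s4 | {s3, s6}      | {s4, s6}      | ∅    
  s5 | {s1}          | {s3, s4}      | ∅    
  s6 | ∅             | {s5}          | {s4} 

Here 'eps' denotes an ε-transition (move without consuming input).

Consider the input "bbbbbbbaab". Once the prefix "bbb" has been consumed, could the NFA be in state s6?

Yes

Start in {s0}.
Read 'b': {s0} → {s2, s4}.
Read 'b': {s2, s4} → {s2, s3, s4, s5, s6}.
Read 'b': {s2, s3, s4, s5, s6} → {s2, s3, s4, s5, s6}.
State s6 is in {s2, s3, s4, s5, s6}.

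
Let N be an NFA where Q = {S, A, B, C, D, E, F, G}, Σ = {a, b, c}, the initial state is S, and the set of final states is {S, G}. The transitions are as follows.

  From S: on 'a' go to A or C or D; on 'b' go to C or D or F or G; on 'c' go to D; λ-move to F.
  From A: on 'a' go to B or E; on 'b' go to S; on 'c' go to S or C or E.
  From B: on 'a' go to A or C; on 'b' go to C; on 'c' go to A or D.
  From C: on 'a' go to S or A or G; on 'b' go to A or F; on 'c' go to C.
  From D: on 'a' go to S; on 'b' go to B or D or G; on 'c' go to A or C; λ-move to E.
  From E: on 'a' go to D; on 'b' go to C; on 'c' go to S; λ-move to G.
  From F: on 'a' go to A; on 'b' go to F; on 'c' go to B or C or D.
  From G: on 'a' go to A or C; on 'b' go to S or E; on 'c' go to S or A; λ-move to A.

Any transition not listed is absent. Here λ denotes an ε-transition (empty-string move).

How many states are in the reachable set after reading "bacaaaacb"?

8

Start: ε-closure({S}) = {S, F}.
Read 'b': S→{C, D, F, G}, F→{F}; union {C, D, F, G}; ε-closure = {A, C, D, E, F, G}.
Read 'a': A→{B, E}, C→{S, A, G}, D→{S}, E→{D}, F→{A}, G→{A, C}; union {S, A, B, C, D, E, G}; ε-closure = {S, A, B, C, D, E, F, G}.
Read 'c': S→{D}, A→{S, C, E}, B→{A, D}, C→{C}, D→{A, C}, E→{S}, F→{B, C, D}, G→{S, A}; union {S, A, B, C, D, E}; ε-closure = {S, A, B, C, D, E, F, G}.
Read 'a': S→{A, C, D}, A→{B, E}, B→{A, C}, C→{S, A, G}, D→{S}, E→{D}, F→{A}, G→{A, C}; union {S, A, B, C, D, E, G}; ε-closure = {S, A, B, C, D, E, F, G}.
Read 'a': S→{A, C, D}, A→{B, E}, B→{A, C}, C→{S, A, G}, D→{S}, E→{D}, F→{A}, G→{A, C}; union {S, A, B, C, D, E, G}; ε-closure = {S, A, B, C, D, E, F, G}.
Read 'a': S→{A, C, D}, A→{B, E}, B→{A, C}, C→{S, A, G}, D→{S}, E→{D}, F→{A}, G→{A, C}; union {S, A, B, C, D, E, G}; ε-closure = {S, A, B, C, D, E, F, G}.
Read 'a': S→{A, C, D}, A→{B, E}, B→{A, C}, C→{S, A, G}, D→{S}, E→{D}, F→{A}, G→{A, C}; union {S, A, B, C, D, E, G}; ε-closure = {S, A, B, C, D, E, F, G}.
Read 'c': S→{D}, A→{S, C, E}, B→{A, D}, C→{C}, D→{A, C}, E→{S}, F→{B, C, D}, G→{S, A}; union {S, A, B, C, D, E}; ε-closure = {S, A, B, C, D, E, F, G}.
Read 'b': S→{C, D, F, G}, A→{S}, B→{C}, C→{A, F}, D→{B, D, G}, E→{C}, F→{F}, G→{S, E}; now {S, A, B, C, D, E, F, G}.
That set has 8 states.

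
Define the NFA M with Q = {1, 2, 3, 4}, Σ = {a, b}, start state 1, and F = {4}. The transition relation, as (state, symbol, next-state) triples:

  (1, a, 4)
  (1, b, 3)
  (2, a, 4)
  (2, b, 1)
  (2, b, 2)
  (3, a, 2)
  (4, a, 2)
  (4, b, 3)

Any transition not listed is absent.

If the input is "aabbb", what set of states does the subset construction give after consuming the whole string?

{1, 2, 3}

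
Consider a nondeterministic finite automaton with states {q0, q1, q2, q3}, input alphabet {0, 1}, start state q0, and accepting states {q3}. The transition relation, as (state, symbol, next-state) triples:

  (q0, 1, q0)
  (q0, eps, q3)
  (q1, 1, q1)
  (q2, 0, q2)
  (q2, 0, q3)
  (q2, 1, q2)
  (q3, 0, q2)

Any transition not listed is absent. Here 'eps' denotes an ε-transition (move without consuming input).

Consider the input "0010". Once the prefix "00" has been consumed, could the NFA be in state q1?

No

Start: ε-closure({q0}) = {q0, q3}.
Read '0': q0→∅, q3→{q2}; now {q2}.
Read '0': q2→{q2, q3}; now {q2, q3}.
State q1 is not in {q2, q3}.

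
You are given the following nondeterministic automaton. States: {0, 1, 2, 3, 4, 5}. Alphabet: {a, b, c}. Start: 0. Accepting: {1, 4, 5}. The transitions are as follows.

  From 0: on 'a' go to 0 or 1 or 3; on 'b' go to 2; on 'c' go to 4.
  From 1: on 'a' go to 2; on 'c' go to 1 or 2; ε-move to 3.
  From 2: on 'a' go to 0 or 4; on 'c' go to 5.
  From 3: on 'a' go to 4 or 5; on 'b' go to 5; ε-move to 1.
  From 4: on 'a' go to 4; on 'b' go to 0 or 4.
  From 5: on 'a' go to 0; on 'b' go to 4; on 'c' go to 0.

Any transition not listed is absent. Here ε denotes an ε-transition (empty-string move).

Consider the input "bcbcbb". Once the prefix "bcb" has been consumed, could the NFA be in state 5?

Start in {0}.
Read 'b': 0→{2}; now {2}.
Read 'c': 2→{5}; now {5}.
Read 'b': 5→{4}; now {4}.
State 5 is not in {4}.

No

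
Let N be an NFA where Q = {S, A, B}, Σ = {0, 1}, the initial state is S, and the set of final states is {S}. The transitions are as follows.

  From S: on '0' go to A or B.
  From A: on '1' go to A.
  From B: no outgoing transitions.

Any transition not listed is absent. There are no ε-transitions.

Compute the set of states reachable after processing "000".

∅

Start in {S}.
Read '0': {S} → {A, B}.
Read '0': {A, B} → ∅.
The set is empty and remains empty for the remaining 1 symbol.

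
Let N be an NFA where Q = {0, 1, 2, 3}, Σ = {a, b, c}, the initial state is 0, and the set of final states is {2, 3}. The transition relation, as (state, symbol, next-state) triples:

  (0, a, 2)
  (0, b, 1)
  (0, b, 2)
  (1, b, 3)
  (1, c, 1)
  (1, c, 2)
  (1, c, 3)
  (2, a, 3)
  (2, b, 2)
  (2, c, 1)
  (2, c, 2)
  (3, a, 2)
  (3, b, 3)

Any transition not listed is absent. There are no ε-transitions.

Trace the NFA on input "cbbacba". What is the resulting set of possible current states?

Start in {0}.
Read 'c': 0→∅; now ∅.
The set is empty and remains empty for the remaining 6 symbols.

∅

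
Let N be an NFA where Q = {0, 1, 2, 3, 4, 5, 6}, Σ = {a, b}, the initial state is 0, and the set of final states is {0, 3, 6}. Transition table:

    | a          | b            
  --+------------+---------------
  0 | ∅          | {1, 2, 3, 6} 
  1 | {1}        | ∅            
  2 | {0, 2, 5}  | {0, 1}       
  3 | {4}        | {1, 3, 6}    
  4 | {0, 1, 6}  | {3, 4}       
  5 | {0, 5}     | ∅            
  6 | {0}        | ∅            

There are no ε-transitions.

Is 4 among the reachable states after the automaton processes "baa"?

No

Start in {0}.
Read 'b': 0→{1, 2, 3, 6}; now {1, 2, 3, 6}.
Read 'a': 1→{1}, 2→{0, 2, 5}, 3→{4}, 6→{0}; now {0, 1, 2, 4, 5}.
Read 'a': 0→∅, 1→{1}, 2→{0, 2, 5}, 4→{0, 1, 6}, 5→{0, 5}; now {0, 1, 2, 5, 6}.
State 4 is not in {0, 1, 2, 5, 6}.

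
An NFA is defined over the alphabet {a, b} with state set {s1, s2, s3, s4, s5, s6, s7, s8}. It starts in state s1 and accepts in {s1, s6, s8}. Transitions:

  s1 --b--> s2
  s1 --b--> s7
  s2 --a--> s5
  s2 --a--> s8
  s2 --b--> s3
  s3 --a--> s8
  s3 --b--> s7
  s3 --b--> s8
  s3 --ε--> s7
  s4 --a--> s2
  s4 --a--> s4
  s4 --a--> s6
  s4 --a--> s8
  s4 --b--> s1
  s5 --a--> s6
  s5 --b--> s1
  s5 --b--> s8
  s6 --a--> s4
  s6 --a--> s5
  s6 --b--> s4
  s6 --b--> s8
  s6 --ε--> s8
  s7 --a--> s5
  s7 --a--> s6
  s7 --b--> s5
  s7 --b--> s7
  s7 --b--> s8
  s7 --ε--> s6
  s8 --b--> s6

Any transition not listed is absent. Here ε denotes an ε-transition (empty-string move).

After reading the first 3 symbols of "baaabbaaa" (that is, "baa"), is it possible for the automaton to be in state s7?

Start in {s1}.
Read 'b': s1→{s2, s7}; union {s2, s7}; ε-closure = {s2, s6, s7, s8}.
Read 'a': s2→{s5, s8}, s6→{s4, s5}, s7→{s5, s6}, s8→∅; now {s4, s5, s6, s8}.
Read 'a': s4→{s2, s4, s6, s8}, s5→{s6}, s6→{s4, s5}, s8→∅; now {s2, s4, s5, s6, s8}.
State s7 is not in {s2, s4, s5, s6, s8}.

No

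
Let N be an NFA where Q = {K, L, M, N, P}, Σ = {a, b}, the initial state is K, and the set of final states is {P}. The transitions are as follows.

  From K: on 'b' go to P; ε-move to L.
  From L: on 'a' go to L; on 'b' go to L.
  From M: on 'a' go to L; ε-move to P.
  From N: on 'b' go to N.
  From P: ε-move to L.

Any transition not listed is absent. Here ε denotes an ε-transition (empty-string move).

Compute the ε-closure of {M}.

{L, M, P}

Begin with {M}.
ε-move M → P; add P.
ε-move P → L; add L.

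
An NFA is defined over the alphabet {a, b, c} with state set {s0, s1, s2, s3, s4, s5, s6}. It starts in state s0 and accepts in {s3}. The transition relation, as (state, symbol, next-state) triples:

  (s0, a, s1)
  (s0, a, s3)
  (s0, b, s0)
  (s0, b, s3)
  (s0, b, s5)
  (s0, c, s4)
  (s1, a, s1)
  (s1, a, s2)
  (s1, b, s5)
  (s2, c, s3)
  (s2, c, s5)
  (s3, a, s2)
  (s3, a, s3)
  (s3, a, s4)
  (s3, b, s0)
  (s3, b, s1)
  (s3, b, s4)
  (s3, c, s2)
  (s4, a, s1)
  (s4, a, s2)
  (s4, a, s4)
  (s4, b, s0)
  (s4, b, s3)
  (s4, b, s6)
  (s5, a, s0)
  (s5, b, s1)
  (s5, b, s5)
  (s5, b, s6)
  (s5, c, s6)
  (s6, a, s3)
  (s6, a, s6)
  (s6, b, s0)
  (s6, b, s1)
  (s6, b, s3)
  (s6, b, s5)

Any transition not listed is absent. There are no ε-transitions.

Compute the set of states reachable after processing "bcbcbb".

{s0, s1, s3, s4, s5, s6}

Start in {s0}.
Read 'b': s0→{s0, s3, s5}; now {s0, s3, s5}.
Read 'c': s0→{s4}, s3→{s2}, s5→{s6}; now {s2, s4, s6}.
Read 'b': s2→∅, s4→{s0, s3, s6}, s6→{s0, s1, s3, s5}; now {s0, s1, s3, s5, s6}.
Read 'c': s0→{s4}, s1→∅, s3→{s2}, s5→{s6}, s6→∅; now {s2, s4, s6}.
Read 'b': s2→∅, s4→{s0, s3, s6}, s6→{s0, s1, s3, s5}; now {s0, s1, s3, s5, s6}.
Read 'b': s0→{s0, s3, s5}, s1→{s5}, s3→{s0, s1, s4}, s5→{s1, s5, s6}, s6→{s0, s1, s3, s5}; now {s0, s1, s3, s4, s5, s6}.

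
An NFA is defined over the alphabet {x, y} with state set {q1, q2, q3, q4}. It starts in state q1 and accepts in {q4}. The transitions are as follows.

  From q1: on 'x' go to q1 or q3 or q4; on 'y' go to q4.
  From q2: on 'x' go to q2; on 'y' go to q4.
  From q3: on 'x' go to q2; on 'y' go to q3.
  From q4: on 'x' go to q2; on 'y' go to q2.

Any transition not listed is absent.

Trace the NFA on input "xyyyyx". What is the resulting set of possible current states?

{q2}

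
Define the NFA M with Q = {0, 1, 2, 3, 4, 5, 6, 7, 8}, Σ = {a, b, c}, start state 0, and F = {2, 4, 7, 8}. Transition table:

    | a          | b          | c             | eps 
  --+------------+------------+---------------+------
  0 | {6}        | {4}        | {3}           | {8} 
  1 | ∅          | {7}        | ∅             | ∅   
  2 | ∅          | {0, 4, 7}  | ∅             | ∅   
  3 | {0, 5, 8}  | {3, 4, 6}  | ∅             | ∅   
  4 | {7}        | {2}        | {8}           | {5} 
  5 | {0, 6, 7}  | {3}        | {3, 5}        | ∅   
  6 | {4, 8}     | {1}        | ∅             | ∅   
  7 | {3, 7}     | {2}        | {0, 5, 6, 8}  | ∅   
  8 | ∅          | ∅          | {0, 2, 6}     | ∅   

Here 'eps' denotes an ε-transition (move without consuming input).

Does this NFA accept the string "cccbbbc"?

Start: ε-closure({0}) = {0, 8}.
Read 'c': {0, 8} → {0, 2, 3, 6, 8}.
Read 'c': {0, 2, 3, 6, 8} → {0, 2, 3, 6, 8}.
Read 'c': {0, 2, 3, 6, 8} → {0, 2, 3, 6, 8}.
Read 'b': {0, 2, 3, 6, 8} → {0, 1, 3, 4, 5, 6, 7, 8}.
Read 'b': {0, 1, 3, 4, 5, 6, 7, 8} → {1, 2, 3, 4, 5, 6, 7}.
Read 'b': {1, 2, 3, 4, 5, 6, 7} → {0, 1, 2, 3, 4, 5, 6, 7, 8}.
Read 'c': {0, 1, 2, 3, 4, 5, 6, 7, 8} → {0, 2, 3, 5, 6, 8}.
The final set {0, 2, 3, 5, 6, 8} contains the accepting states 2, 8.

Yes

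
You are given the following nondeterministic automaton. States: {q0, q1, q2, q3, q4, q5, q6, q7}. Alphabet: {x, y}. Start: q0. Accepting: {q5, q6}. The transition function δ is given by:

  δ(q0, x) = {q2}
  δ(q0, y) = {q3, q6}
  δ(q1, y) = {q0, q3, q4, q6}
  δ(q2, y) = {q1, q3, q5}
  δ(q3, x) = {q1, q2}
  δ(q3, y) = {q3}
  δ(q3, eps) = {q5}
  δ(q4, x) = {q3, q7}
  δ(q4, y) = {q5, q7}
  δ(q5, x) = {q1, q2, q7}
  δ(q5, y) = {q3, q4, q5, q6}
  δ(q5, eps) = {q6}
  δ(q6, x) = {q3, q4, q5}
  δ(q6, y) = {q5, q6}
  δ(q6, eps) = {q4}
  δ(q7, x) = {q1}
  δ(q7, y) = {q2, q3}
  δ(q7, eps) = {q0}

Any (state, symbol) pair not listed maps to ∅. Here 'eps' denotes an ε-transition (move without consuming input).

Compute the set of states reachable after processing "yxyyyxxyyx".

Start in {q0}.
Read 'y': {q0} → {q3, q4, q5, q6}.
Read 'x': {q3, q4, q5, q6} → {q0, q1, q2, q3, q4, q5, q6, q7}.
Read 'y': {q0, q1, q2, q3, q4, q5, q6, q7} → {q0, q1, q2, q3, q4, q5, q6, q7}.
Read 'y': {q0, q1, q2, q3, q4, q5, q6, q7} → {q0, q1, q2, q3, q4, q5, q6, q7}.
Read 'y': {q0, q1, q2, q3, q4, q5, q6, q7} → {q0, q1, q2, q3, q4, q5, q6, q7}.
Read 'x': {q0, q1, q2, q3, q4, q5, q6, q7} → {q0, q1, q2, q3, q4, q5, q6, q7}.
Read 'x': {q0, q1, q2, q3, q4, q5, q6, q7} → {q0, q1, q2, q3, q4, q5, q6, q7}.
Read 'y': {q0, q1, q2, q3, q4, q5, q6, q7} → {q0, q1, q2, q3, q4, q5, q6, q7}.
Read 'y': {q0, q1, q2, q3, q4, q5, q6, q7} → {q0, q1, q2, q3, q4, q5, q6, q7}.
Read 'x': {q0, q1, q2, q3, q4, q5, q6, q7} → {q0, q1, q2, q3, q4, q5, q6, q7}.

{q0, q1, q2, q3, q4, q5, q6, q7}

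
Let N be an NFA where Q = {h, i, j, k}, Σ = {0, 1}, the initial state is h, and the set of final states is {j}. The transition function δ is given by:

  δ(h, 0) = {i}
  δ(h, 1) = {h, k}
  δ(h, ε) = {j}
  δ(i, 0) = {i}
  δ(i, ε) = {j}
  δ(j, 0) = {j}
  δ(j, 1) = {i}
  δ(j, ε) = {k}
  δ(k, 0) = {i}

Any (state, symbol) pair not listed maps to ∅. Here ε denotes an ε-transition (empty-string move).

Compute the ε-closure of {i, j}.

{i, j, k}

Begin with {i, j}.
ε-move j → k; add k.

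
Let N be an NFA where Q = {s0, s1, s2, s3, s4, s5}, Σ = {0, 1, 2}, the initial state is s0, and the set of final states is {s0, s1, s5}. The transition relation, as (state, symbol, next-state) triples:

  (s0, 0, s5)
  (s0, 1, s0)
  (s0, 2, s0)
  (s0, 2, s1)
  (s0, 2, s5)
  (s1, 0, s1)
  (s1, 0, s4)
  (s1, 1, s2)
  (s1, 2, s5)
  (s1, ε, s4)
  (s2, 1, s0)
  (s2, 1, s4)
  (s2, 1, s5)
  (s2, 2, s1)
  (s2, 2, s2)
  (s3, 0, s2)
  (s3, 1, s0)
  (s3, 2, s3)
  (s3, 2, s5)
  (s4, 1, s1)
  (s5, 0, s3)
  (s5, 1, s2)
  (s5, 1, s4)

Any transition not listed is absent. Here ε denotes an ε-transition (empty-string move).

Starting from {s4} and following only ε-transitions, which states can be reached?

Begin with {s4}.
No ε-moves leave this set, so the closure equals the set itself.

{s4}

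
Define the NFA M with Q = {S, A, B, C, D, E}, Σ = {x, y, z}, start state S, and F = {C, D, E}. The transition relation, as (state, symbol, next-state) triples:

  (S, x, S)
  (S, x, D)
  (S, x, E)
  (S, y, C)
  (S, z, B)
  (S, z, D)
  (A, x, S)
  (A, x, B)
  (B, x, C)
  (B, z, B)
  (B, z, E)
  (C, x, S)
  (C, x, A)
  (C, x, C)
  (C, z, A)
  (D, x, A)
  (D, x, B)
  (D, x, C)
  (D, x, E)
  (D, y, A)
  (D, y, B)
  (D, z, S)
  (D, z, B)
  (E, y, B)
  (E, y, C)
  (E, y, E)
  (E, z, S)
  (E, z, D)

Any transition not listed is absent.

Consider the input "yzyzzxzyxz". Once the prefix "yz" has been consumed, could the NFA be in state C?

Start in {S}.
Read 'y': {S} → {C}.
Read 'z': {C} → {A}.
State C is not in {A}.

No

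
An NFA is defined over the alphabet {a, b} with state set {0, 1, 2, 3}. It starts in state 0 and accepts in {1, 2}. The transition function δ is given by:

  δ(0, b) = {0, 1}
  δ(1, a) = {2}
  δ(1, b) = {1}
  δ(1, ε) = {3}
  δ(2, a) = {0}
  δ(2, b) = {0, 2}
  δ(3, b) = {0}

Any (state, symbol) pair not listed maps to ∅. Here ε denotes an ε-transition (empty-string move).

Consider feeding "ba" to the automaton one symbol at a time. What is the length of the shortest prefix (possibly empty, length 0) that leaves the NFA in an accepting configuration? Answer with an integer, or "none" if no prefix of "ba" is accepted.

1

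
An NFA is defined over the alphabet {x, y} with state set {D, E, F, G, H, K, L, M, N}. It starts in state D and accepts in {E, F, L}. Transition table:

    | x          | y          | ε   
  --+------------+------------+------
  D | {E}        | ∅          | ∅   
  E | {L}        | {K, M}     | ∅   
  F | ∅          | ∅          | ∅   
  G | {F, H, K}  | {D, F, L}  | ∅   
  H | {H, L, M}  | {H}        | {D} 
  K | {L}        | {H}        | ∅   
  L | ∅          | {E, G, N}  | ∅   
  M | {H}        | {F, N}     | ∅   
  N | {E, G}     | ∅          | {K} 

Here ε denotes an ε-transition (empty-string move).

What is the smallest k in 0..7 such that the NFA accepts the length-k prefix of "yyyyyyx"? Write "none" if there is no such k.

Start in {D}.
Read 'y': D→∅; now ∅.
The set is empty and remains empty for the remaining 6 symbols.
No reachable set along the way intersects F.

none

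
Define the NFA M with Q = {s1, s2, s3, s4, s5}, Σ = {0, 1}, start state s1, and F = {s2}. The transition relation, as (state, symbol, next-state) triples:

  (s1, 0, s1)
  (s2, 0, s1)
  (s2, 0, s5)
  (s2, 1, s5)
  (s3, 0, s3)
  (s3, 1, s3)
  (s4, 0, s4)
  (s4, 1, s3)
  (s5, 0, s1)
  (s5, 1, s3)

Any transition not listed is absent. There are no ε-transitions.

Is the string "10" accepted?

Start in {s1}.
Read '1': s1→∅; now ∅.
The set is empty and remains empty for the remaining 1 symbol.
The final set ∅ contains no accepting state.

No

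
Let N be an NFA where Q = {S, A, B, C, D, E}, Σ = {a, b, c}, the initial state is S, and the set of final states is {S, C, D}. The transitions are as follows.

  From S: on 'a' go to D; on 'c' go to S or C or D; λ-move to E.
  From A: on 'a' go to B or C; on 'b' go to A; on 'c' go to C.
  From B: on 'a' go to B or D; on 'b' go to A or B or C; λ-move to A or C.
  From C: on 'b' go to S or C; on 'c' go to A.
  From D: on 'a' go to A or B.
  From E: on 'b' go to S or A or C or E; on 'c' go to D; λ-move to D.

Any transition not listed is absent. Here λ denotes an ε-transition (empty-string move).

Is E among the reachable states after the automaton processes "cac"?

No

Start: ε-closure({S}) = {S, D, E}.
Read 'c': S→{S, C, D}, D→∅, E→{D}; union {S, C, D}; ε-closure = {S, C, D, E}.
Read 'a': S→{D}, C→∅, D→{A, B}, E→∅; union {A, B, D}; ε-closure = {A, B, C, D}.
Read 'c': A→{C}, B→∅, C→{A}, D→∅; now {A, C}.
State E is not in {A, C}.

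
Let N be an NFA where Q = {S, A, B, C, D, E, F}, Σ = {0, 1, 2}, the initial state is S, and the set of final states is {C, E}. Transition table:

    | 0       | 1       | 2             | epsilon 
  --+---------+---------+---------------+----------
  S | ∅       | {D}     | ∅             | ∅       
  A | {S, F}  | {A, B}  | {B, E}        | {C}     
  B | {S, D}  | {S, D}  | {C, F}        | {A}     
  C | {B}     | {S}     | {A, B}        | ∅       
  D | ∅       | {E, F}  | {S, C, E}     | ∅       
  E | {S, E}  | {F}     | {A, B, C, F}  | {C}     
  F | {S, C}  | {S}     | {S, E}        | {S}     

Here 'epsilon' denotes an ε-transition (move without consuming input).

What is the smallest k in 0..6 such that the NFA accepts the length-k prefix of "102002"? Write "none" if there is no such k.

none

Start in {S}.
Read '1': S→{D}; now {D}.
Read '0': D→∅; now ∅.
The set is empty and remains empty for the remaining 4 symbols.
No reachable set along the way intersects F.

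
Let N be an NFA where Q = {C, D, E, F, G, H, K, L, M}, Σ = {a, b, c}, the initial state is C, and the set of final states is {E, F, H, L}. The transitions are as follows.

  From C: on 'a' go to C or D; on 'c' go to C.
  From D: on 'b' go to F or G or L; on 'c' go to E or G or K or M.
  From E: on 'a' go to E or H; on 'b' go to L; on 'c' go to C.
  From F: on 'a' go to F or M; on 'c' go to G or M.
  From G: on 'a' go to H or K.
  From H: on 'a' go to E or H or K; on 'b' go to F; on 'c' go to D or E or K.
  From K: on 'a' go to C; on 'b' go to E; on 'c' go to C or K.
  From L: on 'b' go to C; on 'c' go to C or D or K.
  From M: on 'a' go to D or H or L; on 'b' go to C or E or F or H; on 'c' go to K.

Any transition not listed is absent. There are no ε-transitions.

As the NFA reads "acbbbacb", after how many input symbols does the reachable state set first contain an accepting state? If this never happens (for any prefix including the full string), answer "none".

Start in {C}.
Read 'a': C→{C, D}; now {C, D}.
Read 'c': C→{C}, D→{E, G, K, M}; now {C, E, G, K, M}.
None of the earlier sets intersect F, but {C, E, G, K, M} does.

2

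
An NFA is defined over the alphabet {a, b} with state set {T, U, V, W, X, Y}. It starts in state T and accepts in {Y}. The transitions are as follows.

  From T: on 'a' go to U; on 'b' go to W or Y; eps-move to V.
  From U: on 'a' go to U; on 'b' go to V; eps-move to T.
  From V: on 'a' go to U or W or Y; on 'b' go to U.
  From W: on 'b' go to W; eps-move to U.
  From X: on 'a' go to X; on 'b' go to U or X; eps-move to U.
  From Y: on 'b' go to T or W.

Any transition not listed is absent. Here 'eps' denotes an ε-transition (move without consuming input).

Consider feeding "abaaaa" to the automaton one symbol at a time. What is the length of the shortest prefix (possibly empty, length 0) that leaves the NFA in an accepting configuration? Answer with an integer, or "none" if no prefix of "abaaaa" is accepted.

Start: ε-closure({T}) = {T, V}.
Read 'a': T→{U}, V→{U, W, Y}; union {U, W, Y}; ε-closure = {T, U, V, W, Y}.
None of the earlier sets intersect F, but {T, U, V, W, Y} does.

1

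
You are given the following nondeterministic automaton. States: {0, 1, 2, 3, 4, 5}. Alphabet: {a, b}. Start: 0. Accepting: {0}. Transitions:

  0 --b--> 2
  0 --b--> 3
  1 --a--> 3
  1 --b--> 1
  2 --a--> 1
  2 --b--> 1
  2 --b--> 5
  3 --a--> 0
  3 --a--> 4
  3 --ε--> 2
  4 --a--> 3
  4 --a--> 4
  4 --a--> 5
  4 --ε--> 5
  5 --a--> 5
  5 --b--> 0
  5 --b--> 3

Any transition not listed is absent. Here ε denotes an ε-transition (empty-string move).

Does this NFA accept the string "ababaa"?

Start in {0}.
Read 'a': 0→∅; now ∅.
The set is empty and remains empty for the remaining 5 symbols.
The final set ∅ contains no accepting state.

No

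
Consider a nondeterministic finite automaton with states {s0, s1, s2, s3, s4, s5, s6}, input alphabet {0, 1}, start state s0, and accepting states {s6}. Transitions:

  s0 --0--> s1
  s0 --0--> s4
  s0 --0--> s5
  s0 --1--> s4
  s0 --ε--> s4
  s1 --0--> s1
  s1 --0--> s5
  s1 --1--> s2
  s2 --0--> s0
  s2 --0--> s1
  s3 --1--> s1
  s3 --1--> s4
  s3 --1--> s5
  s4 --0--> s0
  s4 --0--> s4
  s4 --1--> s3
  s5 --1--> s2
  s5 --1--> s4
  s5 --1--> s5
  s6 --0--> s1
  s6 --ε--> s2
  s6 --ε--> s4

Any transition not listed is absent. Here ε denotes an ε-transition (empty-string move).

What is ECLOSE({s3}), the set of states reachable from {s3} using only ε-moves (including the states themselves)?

{s3}

Begin with {s3}.
No ε-moves leave this set, so the closure equals the set itself.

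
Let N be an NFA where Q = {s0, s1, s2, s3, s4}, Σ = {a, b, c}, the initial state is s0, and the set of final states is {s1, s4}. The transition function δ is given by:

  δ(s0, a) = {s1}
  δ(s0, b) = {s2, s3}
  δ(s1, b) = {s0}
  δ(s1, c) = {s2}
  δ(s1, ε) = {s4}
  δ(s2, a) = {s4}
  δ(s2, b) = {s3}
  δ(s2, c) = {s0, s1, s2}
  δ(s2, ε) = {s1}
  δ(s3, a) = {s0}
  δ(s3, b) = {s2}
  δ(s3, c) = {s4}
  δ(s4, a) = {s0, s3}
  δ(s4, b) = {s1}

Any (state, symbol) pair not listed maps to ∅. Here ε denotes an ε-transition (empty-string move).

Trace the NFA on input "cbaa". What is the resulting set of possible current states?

∅

Start in {s0}.
Read 'c': s0→∅; now ∅.
The set is empty and remains empty for the remaining 3 symbols.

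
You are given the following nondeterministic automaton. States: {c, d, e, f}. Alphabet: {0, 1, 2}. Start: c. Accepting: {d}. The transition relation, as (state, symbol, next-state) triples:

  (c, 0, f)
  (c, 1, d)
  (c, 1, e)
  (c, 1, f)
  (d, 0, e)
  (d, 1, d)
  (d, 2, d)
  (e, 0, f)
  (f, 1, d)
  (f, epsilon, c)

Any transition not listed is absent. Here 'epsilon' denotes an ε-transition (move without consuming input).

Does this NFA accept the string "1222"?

Yes

Start in {c}.
Read '1': {c} → {c, d, e, f}.
Read '2': {c, d, e, f} → {d}.
Read '2': {d} → {d}.
Read '2': {d} → {d}.
The final set {d} contains the accepting state d.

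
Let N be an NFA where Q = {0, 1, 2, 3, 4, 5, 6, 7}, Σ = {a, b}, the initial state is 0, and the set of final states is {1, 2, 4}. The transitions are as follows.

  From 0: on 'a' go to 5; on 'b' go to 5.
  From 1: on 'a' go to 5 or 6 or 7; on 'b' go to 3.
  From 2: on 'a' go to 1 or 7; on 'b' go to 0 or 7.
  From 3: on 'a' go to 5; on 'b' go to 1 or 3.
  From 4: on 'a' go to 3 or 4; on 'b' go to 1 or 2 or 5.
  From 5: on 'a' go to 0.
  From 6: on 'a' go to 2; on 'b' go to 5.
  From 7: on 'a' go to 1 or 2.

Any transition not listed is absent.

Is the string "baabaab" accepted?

No

Start in {0}.
Read 'b': {0} → {5}.
Read 'a': {5} → {0}.
Read 'a': {0} → {5}.
Read 'b': {5} → ∅.
The set is empty and remains empty for the remaining 3 symbols.
The final set ∅ contains no accepting state.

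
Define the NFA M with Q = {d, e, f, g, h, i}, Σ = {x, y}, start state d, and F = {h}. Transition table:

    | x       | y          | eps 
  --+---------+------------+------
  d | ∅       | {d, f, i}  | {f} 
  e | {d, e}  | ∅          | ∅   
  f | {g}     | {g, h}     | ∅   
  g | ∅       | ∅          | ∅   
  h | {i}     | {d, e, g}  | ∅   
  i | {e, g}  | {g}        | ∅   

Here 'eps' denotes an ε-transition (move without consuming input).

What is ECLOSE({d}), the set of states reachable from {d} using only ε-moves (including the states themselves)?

{d, f}

Begin with {d}.
ε-move d → f; add f.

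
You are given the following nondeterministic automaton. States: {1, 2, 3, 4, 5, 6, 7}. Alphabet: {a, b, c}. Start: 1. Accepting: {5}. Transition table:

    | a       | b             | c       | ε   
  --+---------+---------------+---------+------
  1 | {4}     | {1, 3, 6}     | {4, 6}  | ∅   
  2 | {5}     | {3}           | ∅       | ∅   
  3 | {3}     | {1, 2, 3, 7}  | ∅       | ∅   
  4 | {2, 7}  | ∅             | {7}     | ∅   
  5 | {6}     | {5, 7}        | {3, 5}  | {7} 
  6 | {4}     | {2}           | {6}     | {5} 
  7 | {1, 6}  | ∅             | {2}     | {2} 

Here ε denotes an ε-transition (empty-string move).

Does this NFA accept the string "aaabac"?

Start in {1}.
Read 'a': 1→{4}; now {4}.
Read 'a': 4→{2, 7}; now {2, 7}.
Read 'a': 2→{5}, 7→{1, 6}; union {1, 5, 6}; ε-closure = {1, 2, 5, 6, 7}.
Read 'b': 1→{1, 3, 6}, 2→{3}, 5→{5, 7}, 6→{2}, 7→∅; now {1, 2, 3, 5, 6, 7}.
Read 'a': 1→{4}, 2→{5}, 3→{3}, 5→{6}, 6→{4}, 7→{1, 6}; union {1, 3, 4, 5, 6}; ε-closure = {1, 2, 3, 4, 5, 6, 7}.
Read 'c': 1→{4, 6}, 2→∅, 3→∅, 4→{7}, 5→{3, 5}, 6→{6}, 7→{2}; now {2, 3, 4, 5, 6, 7}.
The final set {2, 3, 4, 5, 6, 7} contains the accepting state 5.

Yes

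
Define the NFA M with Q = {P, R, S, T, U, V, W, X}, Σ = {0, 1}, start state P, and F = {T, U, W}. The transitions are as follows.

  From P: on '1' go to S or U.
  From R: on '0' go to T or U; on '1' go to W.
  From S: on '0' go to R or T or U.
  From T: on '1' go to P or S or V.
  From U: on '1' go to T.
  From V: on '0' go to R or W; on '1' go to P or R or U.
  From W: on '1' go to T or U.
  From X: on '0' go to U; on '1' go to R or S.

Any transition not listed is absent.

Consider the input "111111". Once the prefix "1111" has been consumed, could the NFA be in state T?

No

Start in {P}.
Read '1': {P} → {S, U}.
Read '1': {S, U} → {T}.
Read '1': {T} → {P, S, V}.
Read '1': {P, S, V} → {P, R, S, U}.
State T is not in {P, R, S, U}.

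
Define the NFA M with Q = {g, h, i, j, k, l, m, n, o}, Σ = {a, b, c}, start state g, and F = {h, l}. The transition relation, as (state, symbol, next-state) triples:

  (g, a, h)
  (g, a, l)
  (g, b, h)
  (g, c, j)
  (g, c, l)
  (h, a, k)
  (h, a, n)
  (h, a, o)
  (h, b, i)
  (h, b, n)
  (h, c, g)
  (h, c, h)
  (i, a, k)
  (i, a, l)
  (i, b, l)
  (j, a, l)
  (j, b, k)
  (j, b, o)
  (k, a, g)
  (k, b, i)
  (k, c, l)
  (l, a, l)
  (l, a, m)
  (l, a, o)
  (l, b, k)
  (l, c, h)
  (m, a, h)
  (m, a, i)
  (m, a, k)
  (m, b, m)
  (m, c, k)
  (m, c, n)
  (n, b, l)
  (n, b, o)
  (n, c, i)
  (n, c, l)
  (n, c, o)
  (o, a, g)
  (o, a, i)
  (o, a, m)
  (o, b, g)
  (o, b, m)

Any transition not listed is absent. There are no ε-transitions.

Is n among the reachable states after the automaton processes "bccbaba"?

Yes

Start in {g}.
Read 'b': {g} → {h}.
Read 'c': {h} → {g, h}.
Read 'c': {g, h} → {g, h, j, l}.
Read 'b': {g, h, j, l} → {h, i, k, n, o}.
Read 'a': {h, i, k, n, o} → {g, i, k, l, m, n, o}.
Read 'b': {g, i, k, l, m, n, o} → {g, h, i, k, l, m, o}.
Read 'a': {g, h, i, k, l, m, o} → {g, h, i, k, l, m, n, o}.
State n is in {g, h, i, k, l, m, n, o}.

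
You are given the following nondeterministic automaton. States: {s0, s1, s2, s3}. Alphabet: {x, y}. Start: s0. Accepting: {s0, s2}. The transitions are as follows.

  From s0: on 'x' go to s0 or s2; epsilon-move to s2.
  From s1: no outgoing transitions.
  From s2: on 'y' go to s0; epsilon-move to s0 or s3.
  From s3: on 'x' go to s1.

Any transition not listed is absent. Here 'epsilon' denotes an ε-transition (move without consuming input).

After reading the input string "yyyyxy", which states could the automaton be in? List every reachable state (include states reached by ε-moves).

{s0, s2, s3}

Start: ε-closure({s0}) = {s0, s2, s3}.
Read 'y': {s0, s2, s3} → {s0, s2, s3}.
Read 'y': {s0, s2, s3} → {s0, s2, s3}.
Read 'y': {s0, s2, s3} → {s0, s2, s3}.
Read 'y': {s0, s2, s3} → {s0, s2, s3}.
Read 'x': {s0, s2, s3} → {s0, s1, s2, s3}.
Read 'y': {s0, s1, s2, s3} → {s0, s2, s3}.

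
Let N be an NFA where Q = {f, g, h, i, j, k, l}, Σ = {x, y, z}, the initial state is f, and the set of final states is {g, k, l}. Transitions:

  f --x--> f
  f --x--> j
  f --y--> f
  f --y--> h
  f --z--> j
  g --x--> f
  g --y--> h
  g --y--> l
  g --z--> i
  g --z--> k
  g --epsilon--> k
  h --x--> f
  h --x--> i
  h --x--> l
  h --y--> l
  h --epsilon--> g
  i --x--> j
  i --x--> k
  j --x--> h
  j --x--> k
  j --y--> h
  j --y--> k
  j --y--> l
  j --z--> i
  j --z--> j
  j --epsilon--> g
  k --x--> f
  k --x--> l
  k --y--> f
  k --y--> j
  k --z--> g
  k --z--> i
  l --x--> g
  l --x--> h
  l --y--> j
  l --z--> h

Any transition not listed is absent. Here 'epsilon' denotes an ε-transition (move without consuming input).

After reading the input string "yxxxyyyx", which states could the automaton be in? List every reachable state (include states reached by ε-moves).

Start in {f}.
Read 'y': f→{f, h}; union {f, h}; ε-closure = {f, g, h, k}.
Read 'x': f→{f, j}, g→{f}, h→{f, i, l}, k→{f, l}; union {f, i, j, l}; ε-closure = {f, g, i, j, k, l}.
Read 'x': f→{f, j}, g→{f}, i→{j, k}, j→{h, k}, k→{f, l}, l→{g, h}; now {f, g, h, j, k, l}.
Read 'x': f→{f, j}, g→{f}, h→{f, i, l}, j→{h, k}, k→{f, l}, l→{g, h}; now {f, g, h, i, j, k, l}.
Read 'y': f→{f, h}, g→{h, l}, h→{l}, i→∅, j→{h, k, l}, k→{f, j}, l→{j}; union {f, h, j, k, l}; ε-closure = {f, g, h, j, k, l}.
Read 'y': f→{f, h}, g→{h, l}, h→{l}, j→{h, k, l}, k→{f, j}, l→{j}; union {f, h, j, k, l}; ε-closure = {f, g, h, j, k, l}.
Read 'y': f→{f, h}, g→{h, l}, h→{l}, j→{h, k, l}, k→{f, j}, l→{j}; union {f, h, j, k, l}; ε-closure = {f, g, h, j, k, l}.
Read 'x': f→{f, j}, g→{f}, h→{f, i, l}, j→{h, k}, k→{f, l}, l→{g, h}; now {f, g, h, i, j, k, l}.

{f, g, h, i, j, k, l}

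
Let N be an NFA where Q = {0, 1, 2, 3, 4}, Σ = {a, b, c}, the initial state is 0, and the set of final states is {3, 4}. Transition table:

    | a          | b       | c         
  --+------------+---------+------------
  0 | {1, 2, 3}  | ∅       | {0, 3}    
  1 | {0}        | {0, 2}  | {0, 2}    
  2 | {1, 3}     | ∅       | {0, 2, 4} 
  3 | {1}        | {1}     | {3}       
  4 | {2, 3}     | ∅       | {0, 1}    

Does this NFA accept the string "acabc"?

Start in {0}.
Read 'a': {0} → {1, 2, 3}.
Read 'c': {1, 2, 3} → {0, 2, 3, 4}.
Read 'a': {0, 2, 3, 4} → {1, 2, 3}.
Read 'b': {1, 2, 3} → {0, 1, 2}.
Read 'c': {0, 1, 2} → {0, 2, 3, 4}.
The final set {0, 2, 3, 4} contains the accepting states 3, 4.

Yes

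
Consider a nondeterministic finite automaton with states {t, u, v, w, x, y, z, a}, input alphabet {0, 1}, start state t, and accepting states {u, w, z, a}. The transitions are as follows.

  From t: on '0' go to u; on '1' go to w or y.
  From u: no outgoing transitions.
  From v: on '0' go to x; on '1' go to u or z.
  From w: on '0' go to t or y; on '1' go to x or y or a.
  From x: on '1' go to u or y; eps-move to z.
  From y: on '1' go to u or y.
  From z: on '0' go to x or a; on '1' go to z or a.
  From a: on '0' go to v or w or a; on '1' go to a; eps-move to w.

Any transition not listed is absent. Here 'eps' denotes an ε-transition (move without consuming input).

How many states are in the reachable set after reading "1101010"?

Start in {t}.
Read '1': {t} → {w, y}.
Read '1': {w, y} → {u, w, x, y, z, a}.
Read '0': {u, w, x, y, z, a} → {t, v, w, x, y, z, a}.
Read '1': {t, v, w, x, y, z, a} → {u, w, x, y, z, a}.
Read '0': {u, w, x, y, z, a} → {t, v, w, x, y, z, a}.
Read '1': {t, v, w, x, y, z, a} → {u, w, x, y, z, a}.
Read '0': {u, w, x, y, z, a} → {t, v, w, x, y, z, a}.
That set has 7 states.

7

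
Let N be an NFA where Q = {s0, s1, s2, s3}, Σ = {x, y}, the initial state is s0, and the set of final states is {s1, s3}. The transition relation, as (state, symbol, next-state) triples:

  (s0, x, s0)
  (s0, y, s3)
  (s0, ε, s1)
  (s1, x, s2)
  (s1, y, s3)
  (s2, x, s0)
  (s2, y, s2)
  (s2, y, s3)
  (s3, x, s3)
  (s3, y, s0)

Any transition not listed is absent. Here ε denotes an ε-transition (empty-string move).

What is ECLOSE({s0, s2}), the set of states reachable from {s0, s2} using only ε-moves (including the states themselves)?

Begin with {s0, s2}.
ε-move s0 → s1; add s1.

{s0, s1, s2}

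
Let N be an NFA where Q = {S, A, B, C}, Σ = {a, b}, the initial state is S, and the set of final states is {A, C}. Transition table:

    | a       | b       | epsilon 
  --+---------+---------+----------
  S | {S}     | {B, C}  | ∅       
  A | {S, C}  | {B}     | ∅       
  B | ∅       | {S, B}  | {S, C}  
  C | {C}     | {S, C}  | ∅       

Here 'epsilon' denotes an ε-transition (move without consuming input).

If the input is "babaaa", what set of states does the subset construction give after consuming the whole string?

Start in {S}.
Read 'b': {S} → {S, B, C}.
Read 'a': {S, B, C} → {S, C}.
Read 'b': {S, C} → {S, B, C}.
Read 'a': {S, B, C} → {S, C}.
Read 'a': {S, C} → {S, C}.
Read 'a': {S, C} → {S, C}.

{S, C}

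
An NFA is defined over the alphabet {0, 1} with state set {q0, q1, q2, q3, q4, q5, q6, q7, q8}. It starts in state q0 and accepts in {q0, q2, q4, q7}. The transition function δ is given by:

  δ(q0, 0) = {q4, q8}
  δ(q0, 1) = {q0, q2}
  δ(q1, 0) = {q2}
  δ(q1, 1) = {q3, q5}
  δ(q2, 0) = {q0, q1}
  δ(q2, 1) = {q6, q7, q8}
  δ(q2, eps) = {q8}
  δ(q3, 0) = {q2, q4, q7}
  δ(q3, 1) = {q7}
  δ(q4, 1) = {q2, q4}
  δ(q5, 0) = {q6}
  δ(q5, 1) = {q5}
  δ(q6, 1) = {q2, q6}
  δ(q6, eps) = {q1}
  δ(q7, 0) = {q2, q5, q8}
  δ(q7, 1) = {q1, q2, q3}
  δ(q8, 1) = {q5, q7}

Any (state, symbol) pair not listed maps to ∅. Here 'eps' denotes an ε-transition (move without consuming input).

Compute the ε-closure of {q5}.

{q5}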